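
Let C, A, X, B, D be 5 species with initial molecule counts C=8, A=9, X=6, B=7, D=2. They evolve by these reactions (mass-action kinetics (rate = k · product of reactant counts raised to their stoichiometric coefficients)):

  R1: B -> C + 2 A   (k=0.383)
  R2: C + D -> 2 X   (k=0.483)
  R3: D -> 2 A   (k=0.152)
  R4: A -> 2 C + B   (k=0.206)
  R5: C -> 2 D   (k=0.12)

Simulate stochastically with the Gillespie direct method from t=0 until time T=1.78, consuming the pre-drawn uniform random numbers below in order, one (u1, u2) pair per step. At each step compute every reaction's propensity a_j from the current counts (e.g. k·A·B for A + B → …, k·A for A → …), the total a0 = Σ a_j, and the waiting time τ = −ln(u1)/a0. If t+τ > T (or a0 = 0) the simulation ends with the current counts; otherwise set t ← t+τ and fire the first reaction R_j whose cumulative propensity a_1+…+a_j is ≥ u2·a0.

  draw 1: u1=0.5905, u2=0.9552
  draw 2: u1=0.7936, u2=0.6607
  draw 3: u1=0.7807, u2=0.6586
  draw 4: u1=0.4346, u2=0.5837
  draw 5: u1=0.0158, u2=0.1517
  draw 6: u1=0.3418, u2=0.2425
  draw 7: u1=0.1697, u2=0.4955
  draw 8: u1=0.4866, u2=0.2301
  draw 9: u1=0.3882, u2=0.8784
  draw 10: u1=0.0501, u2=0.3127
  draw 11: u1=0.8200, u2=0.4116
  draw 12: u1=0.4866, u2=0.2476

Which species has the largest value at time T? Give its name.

Dominant species at T: X

t=0.000: C=8 A=9 X=6 B=7 D=2
Draw 1: a1=2.681, a2=7.728, a3=0.304, a4=1.854, a5=0.960, a0=13.527; τ=−ln(0.5905)/13.527=0.039 → t=0.039; u2·a0=0.9552·13.527=12.921; a1+…+a4=12.567 < 12.921 ≤ a1+…+a5=13.527 → R5 fires; C=7 A=9 X=6 B=7 D=4
Draw 2: a1=2.681, a2=13.524, a3=0.608, a4=1.854, a5=0.840, a0=19.507; τ=−ln(0.7936)/19.507=0.012 → t=0.051; u2·a0=0.6607·19.507=12.888; a1=2.681 < 12.888 ≤ a1+a2=16.205 → R2 fires; C=6 A=9 X=8 B=7 D=3
Draw 3: a1=2.681, a2=8.694, a3=0.456, a4=1.854, a5=0.720, a0=14.405; τ=−ln(0.7807)/14.405=0.017 → t=0.068; u2·a0=0.6586·14.405=9.487; a1=2.681 < 9.487 ≤ a1+a2=11.375 → R2 fires; C=5 A=9 X=10 B=7 D=2
Draw 4: a1=2.681, a2=4.830, a3=0.304, a4=1.854, a5=0.600, a0=10.269; τ=−ln(0.4346)/10.269=0.081 → t=0.149; u2·a0=0.5837·10.269=5.994; a1=2.681 < 5.994 ≤ a1+a2=7.511 → R2 fires; C=4 A=9 X=12 B=7 D=1
Draw 5: a1=2.681, a2=1.932, a3=0.152, a4=1.854, a5=0.480, a0=7.099; τ=−ln(0.0158)/7.099=0.584 → t=0.733; u2·a0=0.1517·7.099=1.077 ≤ a1=2.681 → R1 fires; C=5 A=11 X=12 B=6 D=1
Draw 6: a1=2.298, a2=2.415, a3=0.152, a4=2.266, a5=0.600, a0=7.731; τ=−ln(0.3418)/7.731=0.139 → t=0.872; u2·a0=0.2425·7.731=1.875 ≤ a1=2.298 → R1 fires; C=6 A=13 X=12 B=5 D=1
Draw 7: a1=1.915, a2=2.898, a3=0.152, a4=2.678, a5=0.720, a0=8.363; τ=−ln(0.1697)/8.363=0.212 → t=1.084; u2·a0=0.4955·8.363=4.144; a1=1.915 < 4.144 ≤ a1+a2=4.813 → R2 fires; C=5 A=13 X=14 B=5 D=0
Draw 8: a1=1.915, a2=0.000, a3=0.000, a4=2.678, a5=0.600, a0=5.193; τ=−ln(0.4866)/5.193=0.139 → t=1.223; u2·a0=0.2301·5.193=1.195 ≤ a1=1.915 → R1 fires; C=6 A=15 X=14 B=4 D=0
Draw 9: a1=1.532, a2=0.000, a3=0.000, a4=3.090, a5=0.720, a0=5.342; τ=−ln(0.3882)/5.342=0.177 → t=1.400; u2·a0=0.8784·5.342=4.692; a1+…+a4=4.622 < 4.692 ≤ a1+…+a5=5.342 → R5 fires; C=5 A=15 X=14 B=4 D=2
Draw 10: a1=1.532, a2=4.830, a3=0.304, a4=3.090, a5=0.600, a0=10.356; τ=−ln(0.0501)/10.356=0.289 → t=1.689; u2·a0=0.3127·10.356=3.238; a1=1.532 < 3.238 ≤ a1+a2=6.362 → R2 fires; C=4 A=15 X=16 B=4 D=1
Draw 11: a1=1.532, a2=1.932, a3=0.152, a4=3.090, a5=0.480, a0=7.186; τ=−ln(0.8200)/7.186=0.028 → t=1.717; u2·a0=0.4116·7.186=2.958; a1=1.532 < 2.958 ≤ a1+a2=3.464 → R2 fires; C=3 A=15 X=18 B=4 D=0
Draw 12: a1=1.532, a2=0.000, a3=0.000, a4=3.090, a5=0.360, a0=4.982; τ=−ln(0.4866)/4.982=0.145 → t=1.861 > T=1.78: stop.
At T=1.78: C=3 A=15 X=18 B=4 D=0; the largest is X.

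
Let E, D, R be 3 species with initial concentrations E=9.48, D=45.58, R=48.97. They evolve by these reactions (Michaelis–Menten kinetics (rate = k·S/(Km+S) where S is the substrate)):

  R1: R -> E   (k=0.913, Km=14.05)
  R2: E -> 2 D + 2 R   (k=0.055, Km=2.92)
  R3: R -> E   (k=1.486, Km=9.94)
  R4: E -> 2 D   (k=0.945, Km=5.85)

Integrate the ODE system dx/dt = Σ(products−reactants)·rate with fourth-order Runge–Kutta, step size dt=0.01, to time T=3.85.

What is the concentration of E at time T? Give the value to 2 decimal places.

E at T = 14.25

RK4 with dt=0.01: 385 steps to T=3.85. Trajectory (selected grid times):
t=0.00: E=9.48 D=45.58 R=48.97
t=0.43: E=10.04 D=46.12 R=48.17
t=0.86: E=10.60 D=46.68 R=47.38
t=1.28: E=11.13 D=47.23 R=46.60
t=1.71: E=11.67 D=47.81 R=45.81
t=2.14: E=12.20 D=48.39 R=45.03
t=2.57: E=12.73 D=48.98 R=44.24
t=2.99: E=13.24 D=49.57 R=43.48
t=3.42: E=13.75 D=50.17 R=42.71
t=3.85: E=14.25 D=50.79 R=41.93
Read off E at T=3.85: 14.25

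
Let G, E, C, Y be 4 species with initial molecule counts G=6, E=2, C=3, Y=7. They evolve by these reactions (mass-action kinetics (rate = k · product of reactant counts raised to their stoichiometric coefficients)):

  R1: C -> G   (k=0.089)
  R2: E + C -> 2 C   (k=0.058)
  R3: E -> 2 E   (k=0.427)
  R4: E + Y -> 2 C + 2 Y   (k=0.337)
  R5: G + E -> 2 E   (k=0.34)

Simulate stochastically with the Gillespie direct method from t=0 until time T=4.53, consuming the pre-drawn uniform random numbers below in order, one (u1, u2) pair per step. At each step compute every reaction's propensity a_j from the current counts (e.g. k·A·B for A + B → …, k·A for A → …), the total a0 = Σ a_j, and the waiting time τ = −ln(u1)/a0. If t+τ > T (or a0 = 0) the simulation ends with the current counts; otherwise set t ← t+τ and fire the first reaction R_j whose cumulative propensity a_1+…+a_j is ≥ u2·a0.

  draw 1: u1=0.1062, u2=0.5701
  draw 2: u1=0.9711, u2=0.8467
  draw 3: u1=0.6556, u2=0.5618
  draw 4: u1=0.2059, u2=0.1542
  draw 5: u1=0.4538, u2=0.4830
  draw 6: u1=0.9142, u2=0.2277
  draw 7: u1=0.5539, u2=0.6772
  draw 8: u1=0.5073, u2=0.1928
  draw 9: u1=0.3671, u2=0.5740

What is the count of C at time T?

t=0.000: G=6 E=2 C=3 Y=7
Draw 1: a1=0.267, a2=0.348, a3=0.854, a4=4.718, a5=4.080, a0=10.267; τ=−ln(0.1062)/10.267=0.218 → t=0.218; u2·a0=0.5701·10.267=5.853; a1+…+a3=1.469 < 5.853 ≤ a1+…+a4=6.187 → R4 fires; G=6 E=1 C=5 Y=8
Draw 2: a1=0.445, a2=0.290, a3=0.427, a4=2.696, a5=2.040, a0=5.898; τ=−ln(0.9711)/5.898=0.005 → t=0.223; u2·a0=0.8467·5.898=4.994; a1+…+a4=3.858 < 4.994 ≤ a1+…+a5=5.898 → R5 fires; G=5 E=2 C=5 Y=8
Draw 3: a1=0.445, a2=0.580, a3=0.854, a4=5.392, a5=3.400, a0=10.671; τ=−ln(0.6556)/10.671=0.040 → t=0.263; u2·a0=0.5618·10.671=5.995; a1+…+a3=1.879 < 5.995 ≤ a1+…+a4=7.271 → R4 fires; G=5 E=1 C=7 Y=9
Draw 4: a1=0.623, a2=0.406, a3=0.427, a4=3.033, a5=1.700, a0=6.189; τ=−ln(0.2059)/6.189=0.255 → t=0.518; u2·a0=0.1542·6.189=0.954; a1=0.623 < 0.954 ≤ a1+a2=1.029 → R2 fires; G=5 E=0 C=8 Y=9
Draw 5: a1=0.712, a2=0.000, a3=0.000, a4=0.000, a5=0.000, a0=0.712; τ=−ln(0.4538)/0.712=1.110 → t=1.628; u2·a0=0.4830·0.712=0.344 ≤ a1=0.712 → R1 fires; G=6 E=0 C=7 Y=9
Draw 6: a1=0.623, a2=0.000, a3=0.000, a4=0.000, a5=0.000, a0=0.623; τ=−ln(0.9142)/0.623=0.144 → t=1.772; u2·a0=0.2277·0.623=0.142 ≤ a1=0.623 → R1 fires; G=7 E=0 C=6 Y=9
Draw 7: a1=0.534, a2=0.000, a3=0.000, a4=0.000, a5=0.000, a0=0.534; τ=−ln(0.5539)/0.534=1.106 → t=2.878; u2·a0=0.6772·0.534=0.362 ≤ a1=0.534 → R1 fires; G=8 E=0 C=5 Y=9
Draw 8: a1=0.445, a2=0.000, a3=0.000, a4=0.000, a5=0.000, a0=0.445; τ=−ln(0.5073)/0.445=1.525 → t=4.403; u2·a0=0.1928·0.445=0.086 ≤ a1=0.445 → R1 fires; G=9 E=0 C=4 Y=9
Draw 9: a1=0.356, a2=0.000, a3=0.000, a4=0.000, a5=0.000, a0=0.356; τ=−ln(0.3671)/0.356=2.815 → t=7.218 > T=4.53: stop.
Read off C at T=4.53: 4

C at T = 4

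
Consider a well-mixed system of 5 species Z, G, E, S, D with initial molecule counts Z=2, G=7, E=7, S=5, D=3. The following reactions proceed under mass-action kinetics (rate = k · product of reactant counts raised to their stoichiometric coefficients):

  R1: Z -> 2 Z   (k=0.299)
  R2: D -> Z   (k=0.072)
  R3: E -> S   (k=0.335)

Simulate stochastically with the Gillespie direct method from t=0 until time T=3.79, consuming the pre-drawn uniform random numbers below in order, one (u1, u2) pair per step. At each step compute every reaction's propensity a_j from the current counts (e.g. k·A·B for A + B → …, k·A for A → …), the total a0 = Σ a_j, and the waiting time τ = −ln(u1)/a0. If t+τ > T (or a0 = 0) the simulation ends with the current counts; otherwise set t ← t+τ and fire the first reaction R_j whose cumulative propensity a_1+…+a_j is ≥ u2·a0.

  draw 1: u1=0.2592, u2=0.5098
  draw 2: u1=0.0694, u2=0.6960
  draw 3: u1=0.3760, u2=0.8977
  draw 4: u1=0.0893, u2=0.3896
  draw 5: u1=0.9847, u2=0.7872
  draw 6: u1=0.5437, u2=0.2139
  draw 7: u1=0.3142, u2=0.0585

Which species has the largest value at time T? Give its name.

Dominant species at T: S

t=0.000: Z=2 G=7 E=7 S=5 D=3
Draw 1: a1=0.598, a2=0.216, a3=2.345, a0=3.159; τ=−ln(0.2592)/3.159=0.427 → t=0.427; u2·a0=0.5098·3.159=1.610; a1+a2=0.814 < 1.610 ≤ a1+…+a3=3.159 → R3 fires; Z=2 G=7 E=6 S=6 D=3
Draw 2: a1=0.598, a2=0.216, a3=2.010, a0=2.824; τ=−ln(0.0694)/2.824=0.945 → t=1.372; u2·a0=0.6960·2.824=1.966; a1+a2=0.814 < 1.966 ≤ a1+…+a3=2.824 → R3 fires; Z=2 G=7 E=5 S=7 D=3
Draw 3: a1=0.598, a2=0.216, a3=1.675, a0=2.489; τ=−ln(0.3760)/2.489=0.393 → t=1.765; u2·a0=0.8977·2.489=2.234; a1+a2=0.814 < 2.234 ≤ a1+…+a3=2.489 → R3 fires; Z=2 G=7 E=4 S=8 D=3
Draw 4: a1=0.598, a2=0.216, a3=1.340, a0=2.154; τ=−ln(0.0893)/2.154=1.122 → t=2.887; u2·a0=0.3896·2.154=0.839; a1+a2=0.814 < 0.839 ≤ a1+…+a3=2.154 → R3 fires; Z=2 G=7 E=3 S=9 D=3
Draw 5: a1=0.598, a2=0.216, a3=1.005, a0=1.819; τ=−ln(0.9847)/1.819=0.008 → t=2.895; u2·a0=0.7872·1.819=1.432; a1+a2=0.814 < 1.432 ≤ a1+…+a3=1.819 → R3 fires; Z=2 G=7 E=2 S=10 D=3
Draw 6: a1=0.598, a2=0.216, a3=0.670, a0=1.484; τ=−ln(0.5437)/1.484=0.411 → t=3.306; u2·a0=0.2139·1.484=0.317 ≤ a1=0.598 → R1 fires; Z=3 G=7 E=2 S=10 D=3
Draw 7: a1=0.897, a2=0.216, a3=0.670, a0=1.783; τ=−ln(0.3142)/1.783=0.649 → t=3.955 > T=3.79: stop.
At T=3.79: Z=3 G=7 E=2 S=10 D=3; the largest is S.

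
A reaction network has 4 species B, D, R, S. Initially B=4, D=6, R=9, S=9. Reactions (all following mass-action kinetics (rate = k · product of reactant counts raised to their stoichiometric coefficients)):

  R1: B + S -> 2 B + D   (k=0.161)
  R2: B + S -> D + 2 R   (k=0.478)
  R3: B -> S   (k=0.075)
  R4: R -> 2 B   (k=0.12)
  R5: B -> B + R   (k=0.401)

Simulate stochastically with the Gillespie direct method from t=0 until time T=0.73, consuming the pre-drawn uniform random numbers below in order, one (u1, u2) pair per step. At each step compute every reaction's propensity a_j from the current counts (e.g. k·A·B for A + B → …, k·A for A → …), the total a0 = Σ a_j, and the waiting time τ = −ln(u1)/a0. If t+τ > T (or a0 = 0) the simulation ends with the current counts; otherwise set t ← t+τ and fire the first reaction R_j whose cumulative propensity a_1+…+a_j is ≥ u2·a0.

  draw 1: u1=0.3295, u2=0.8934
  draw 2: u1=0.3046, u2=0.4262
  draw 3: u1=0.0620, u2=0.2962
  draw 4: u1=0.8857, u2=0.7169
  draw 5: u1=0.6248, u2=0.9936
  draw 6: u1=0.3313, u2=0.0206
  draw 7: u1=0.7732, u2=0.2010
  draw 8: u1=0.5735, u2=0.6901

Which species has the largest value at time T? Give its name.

t=0.000: B=4 D=6 R=9 S=9
Draw 1: a1=5.796, a2=17.208, a3=0.300, a4=1.080, a5=1.604, a0=25.988; τ=−ln(0.3295)/25.988=0.043 → t=0.043; u2·a0=0.8934·25.988=23.218; a1+a2=23.004 < 23.218 ≤ a1+…+a3=23.304 → R3 fires; B=3 D=6 R=9 S=10
Draw 2: a1=4.830, a2=14.340, a3=0.225, a4=1.080, a5=1.203, a0=21.678; τ=−ln(0.3046)/21.678=0.055 → t=0.098; u2·a0=0.4262·21.678=9.239; a1=4.830 < 9.239 ≤ a1+a2=19.170 → R2 fires; B=2 D=7 R=11 S=9
Draw 3: a1=2.898, a2=8.604, a3=0.150, a4=1.320, a5=0.802, a0=13.774; τ=−ln(0.0620)/13.774=0.202 → t=0.299; u2·a0=0.2962·13.774=4.080; a1=2.898 < 4.080 ≤ a1+a2=11.502 → R2 fires; B=1 D=8 R=13 S=8
Draw 4: a1=1.288, a2=3.824, a3=0.075, a4=1.560, a5=0.401, a0=7.148; τ=−ln(0.8857)/7.148=0.017 → t=0.316; u2·a0=0.7169·7.148=5.124; a1+a2=5.112 < 5.124 ≤ a1+…+a3=5.187 → R3 fires; B=0 D=8 R=13 S=9
Draw 5: a1=0.000, a2=0.000, a3=0.000, a4=1.560, a5=0.000, a0=1.560; τ=−ln(0.6248)/1.560=0.301 → t=0.618; u2·a0=0.9936·1.560=1.550; a1+…+a3=0.000 < 1.550 ≤ a1+…+a4=1.560 → R4 fires; B=2 D=8 R=12 S=9
Draw 6: a1=2.898, a2=8.604, a3=0.150, a4=1.440, a5=0.802, a0=13.894; τ=−ln(0.3313)/13.894=0.080 → t=0.697; u2·a0=0.0206·13.894=0.286 ≤ a1=2.898 → R1 fires; B=3 D=9 R=12 S=8
Draw 7: a1=3.864, a2=11.472, a3=0.225, a4=1.440, a5=1.203, a0=18.204; τ=−ln(0.7732)/18.204=0.014 → t=0.712; u2·a0=0.2010·18.204=3.659 ≤ a1=3.864 → R1 fires; B=4 D=10 R=12 S=7
Draw 8: a1=4.508, a2=13.384, a3=0.300, a4=1.440, a5=1.604, a0=21.236; τ=−ln(0.5735)/21.236=0.026 → t=0.738 > T=0.73: stop.
At T=0.73: B=4 D=10 R=12 S=7; the largest is R.

Dominant species at T: R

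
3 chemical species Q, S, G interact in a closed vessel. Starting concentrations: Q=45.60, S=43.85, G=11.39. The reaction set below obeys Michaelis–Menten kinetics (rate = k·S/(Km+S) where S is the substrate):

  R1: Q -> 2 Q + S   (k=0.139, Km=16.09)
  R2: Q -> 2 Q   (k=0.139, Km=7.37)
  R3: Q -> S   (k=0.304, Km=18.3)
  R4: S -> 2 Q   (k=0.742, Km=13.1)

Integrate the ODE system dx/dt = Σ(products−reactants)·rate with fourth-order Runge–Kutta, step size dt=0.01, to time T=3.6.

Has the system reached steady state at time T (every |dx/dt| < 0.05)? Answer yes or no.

RK4 with dt=0.01: 360 steps to T=3.6. Trajectory (selected grid times):
t=0.00: Q=45.60 S=43.85 G=11.39
t=0.40: Q=46.06 S=43.75 G=11.39
t=0.80: Q=46.52 S=43.65 G=11.39
t=1.20: Q=46.98 S=43.55 G=11.39
t=1.60: Q=47.43 S=43.45 G=11.39
t=2.00: Q=47.89 S=43.35 G=11.39
t=2.40: Q=48.35 S=43.25 G=11.39
t=2.80: Q=48.81 S=43.16 G=11.39
t=3.20: Q=49.26 S=43.06 G=11.39
t=3.60: Q=49.72 S=42.96 G=11.39
Rates at T: R1=0.1050, R2=0.1211, R3=0.2222, R4=0.5686
dx/dt at T (Σ net stoichiometry × rate): Q=+1.1411, S=-0.2414, G=+0.0000
Largest |dx/dt| is |+1.1411| (Q) ≥ 0.05 → not steady.

Steady state at T: no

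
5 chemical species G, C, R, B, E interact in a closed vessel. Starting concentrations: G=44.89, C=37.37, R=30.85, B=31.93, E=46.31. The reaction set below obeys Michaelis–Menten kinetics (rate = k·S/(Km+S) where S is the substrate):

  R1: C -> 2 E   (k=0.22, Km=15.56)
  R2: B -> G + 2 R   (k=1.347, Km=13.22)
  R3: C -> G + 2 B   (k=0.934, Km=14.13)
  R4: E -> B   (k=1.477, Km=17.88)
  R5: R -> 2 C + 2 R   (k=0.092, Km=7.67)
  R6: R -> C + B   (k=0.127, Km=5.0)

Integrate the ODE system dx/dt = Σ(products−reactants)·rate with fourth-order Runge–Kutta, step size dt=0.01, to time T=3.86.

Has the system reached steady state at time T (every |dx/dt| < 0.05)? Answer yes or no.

RK4 with dt=0.01: 386 steps to T=3.86. Trajectory (selected grid times):
t=0.00: G=44.89 C=37.37 R=30.85 B=31.93 E=46.31
t=0.43: G=45.59 C=37.12 R=31.66 B=32.61 E=45.99
t=0.86: G=46.30 C=36.88 R=32.47 B=33.28 E=45.66
t=1.29: G=47.00 C=36.63 R=33.28 B=33.95 E=45.34
t=1.72: G=47.71 C=36.39 R=34.10 B=34.61 E=45.02
t=2.14: G=48.40 C=36.15 R=34.91 B=35.25 E=44.70
t=2.57: G=49.11 C=35.91 R=35.74 B=35.91 E=44.38
t=3.00: G=49.83 C=35.67 R=36.57 B=36.56 E=44.06
t=3.43: G=50.54 C=35.43 R=37.41 B=37.21 E=43.74
t=3.86: G=51.25 C=35.19 R=38.25 B=37.85 E=43.42
Rates at T: R1=0.1525, R2=0.9983, R3=0.6664, R4=1.0462, R5=0.0766, R6=0.1123
dx/dt at T (Σ net stoichiometry × rate): G=+1.6648, C=-0.5534, R=+1.9610, B=+1.4930, E=-0.7411
Largest |dx/dt| is |+1.9610| (R) ≥ 0.05 → not steady.

Steady state at T: no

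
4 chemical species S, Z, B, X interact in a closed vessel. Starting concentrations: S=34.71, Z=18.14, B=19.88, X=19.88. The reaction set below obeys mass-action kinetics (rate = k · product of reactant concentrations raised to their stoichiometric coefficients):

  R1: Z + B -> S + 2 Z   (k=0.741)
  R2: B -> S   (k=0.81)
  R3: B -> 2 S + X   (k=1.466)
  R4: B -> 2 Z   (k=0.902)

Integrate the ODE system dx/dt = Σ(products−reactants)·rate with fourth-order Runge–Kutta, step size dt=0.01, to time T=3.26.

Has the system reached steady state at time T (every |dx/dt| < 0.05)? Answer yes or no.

Steady state at T: yes

RK4 with dt=0.01: 326 steps to T=3.26. Trajectory (selected grid times):
t=0.00: S=34.71 Z=18.14 B=19.88 X=19.88
t=0.36: S=55.08 Z=36.82 B=0.00 X=21.16
t=0.72: S=55.08 Z=36.82 B=0.00 X=21.16
t=1.09: S=55.08 Z=36.82 B=0.00 X=21.16
t=1.45: S=55.08 Z=36.82 B=0.00 X=21.16
t=1.81: S=55.08 Z=36.82 B=0.00 X=21.16
t=2.17: S=55.08 Z=36.82 B=0.00 X=21.16
t=2.54: S=55.08 Z=36.82 B=0.00 X=21.16
t=2.90: S=55.08 Z=36.82 B=0.00 X=21.16
t=3.26: S=55.08 Z=36.82 B=0.00 X=21.16
Rates at T: R1=0.0000, R2=0.0000, R3=0.0000, R4=0.0000
dx/dt at T (Σ net stoichiometry × rate): S=+0.0000, Z=+0.0000, B=-0.0000, X=+0.0000
Largest |dx/dt| is |+0.0000| (S) < 0.05 → steady.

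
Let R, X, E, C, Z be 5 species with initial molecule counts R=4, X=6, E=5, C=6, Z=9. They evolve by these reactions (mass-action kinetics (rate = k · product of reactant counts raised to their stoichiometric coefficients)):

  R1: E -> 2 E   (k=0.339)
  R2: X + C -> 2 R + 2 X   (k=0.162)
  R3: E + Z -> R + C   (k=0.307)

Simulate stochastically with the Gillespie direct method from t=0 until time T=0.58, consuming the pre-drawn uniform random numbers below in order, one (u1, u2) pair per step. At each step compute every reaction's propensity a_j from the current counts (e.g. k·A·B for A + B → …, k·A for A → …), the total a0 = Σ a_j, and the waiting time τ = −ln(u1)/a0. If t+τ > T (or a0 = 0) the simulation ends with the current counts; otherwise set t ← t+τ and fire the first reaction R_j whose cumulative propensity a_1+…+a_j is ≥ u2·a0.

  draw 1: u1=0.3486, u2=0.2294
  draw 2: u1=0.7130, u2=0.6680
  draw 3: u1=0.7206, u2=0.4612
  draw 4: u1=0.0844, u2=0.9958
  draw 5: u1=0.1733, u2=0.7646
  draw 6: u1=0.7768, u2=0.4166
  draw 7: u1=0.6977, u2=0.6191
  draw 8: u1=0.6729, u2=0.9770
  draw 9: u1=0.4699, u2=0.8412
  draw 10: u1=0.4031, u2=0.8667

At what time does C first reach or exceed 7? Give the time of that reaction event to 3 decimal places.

t=0.000: R=4 X=6 E=5 C=6 Z=9
Draw 1: a1=1.695, a2=5.832, a3=13.815, a0=21.342; τ=−ln(0.3486)/21.342=0.049 → t=0.049; u2·a0=0.2294·21.342=4.896; a1=1.695 < 4.896 ≤ a1+a2=7.527 → R2 fires; R=6 X=7 E=5 C=5 Z=9
Draw 2: a1=1.695, a2=5.670, a3=13.815, a0=21.180; τ=−ln(0.7130)/21.180=0.016 → t=0.065; u2·a0=0.6680·21.180=14.148; a1+a2=7.365 < 14.148 ≤ a1+…+a3=21.180 → R3 fires; R=7 X=7 E=4 C=6 Z=8
Draw 3: a1=1.356, a2=6.804, a3=9.824, a0=17.984; τ=−ln(0.7206)/17.984=0.018 → t=0.084; u2·a0=0.4612·17.984=8.294; a1+a2=8.160 < 8.294 ≤ a1+…+a3=17.984 → R3 fires; R=8 X=7 E=3 C=7 Z=7
Draw 4: a1=1.017, a2=7.938, a3=6.447, a0=15.402; τ=−ln(0.0844)/15.402=0.161 → t=0.244; u2·a0=0.9958·15.402=15.337; a1+a2=8.955 < 15.337 ≤ a1+…+a3=15.402 → R3 fires; R=9 X=7 E=2 C=8 Z=6
Draw 5: a1=0.678, a2=9.072, a3=3.684, a0=13.434; τ=−ln(0.1733)/13.434=0.130 → t=0.375; u2·a0=0.7646·13.434=10.272; a1+a2=9.750 < 10.272 ≤ a1+…+a3=13.434 → R3 fires; R=10 X=7 E=1 C=9 Z=5
Draw 6: a1=0.339, a2=10.206, a3=1.535, a0=12.080; τ=−ln(0.7768)/12.080=0.021 → t=0.395; u2·a0=0.4166·12.080=5.033; a1=0.339 < 5.033 ≤ a1+a2=10.545 → R2 fires; R=12 X=8 E=1 C=8 Z=5
Draw 7: a1=0.339, a2=10.368, a3=1.535, a0=12.242; τ=−ln(0.6977)/12.242=0.029 → t=0.425; u2·a0=0.6191·12.242=7.579; a1=0.339 < 7.579 ≤ a1+a2=10.707 → R2 fires; R=14 X=9 E=1 C=7 Z=5
Draw 8: a1=0.339, a2=10.206, a3=1.535, a0=12.080; τ=−ln(0.6729)/12.080=0.033 → t=0.458; u2·a0=0.9770·12.080=11.802; a1+a2=10.545 < 11.802 ≤ a1+…+a3=12.080 → R3 fires; R=15 X=9 E=0 C=8 Z=4
Draw 9: a1=0.000, a2=11.664, a3=0.000, a0=11.664; τ=−ln(0.4699)/11.664=0.065 → t=0.522; u2·a0=0.8412·11.664=9.812; a1=0.000 < 9.812 ≤ a1+a2=11.664 → R2 fires; R=17 X=10 E=0 C=7 Z=4
Draw 10: a1=0.000, a2=11.340, a3=0.000, a0=11.340; τ=−ln(0.4031)/11.340=0.080 → t=0.603 > T=0.58: stop.
C first becomes ≥ 7 when it reaches 7 at the event at t=0.084.

Threshold first reached at t = 0.084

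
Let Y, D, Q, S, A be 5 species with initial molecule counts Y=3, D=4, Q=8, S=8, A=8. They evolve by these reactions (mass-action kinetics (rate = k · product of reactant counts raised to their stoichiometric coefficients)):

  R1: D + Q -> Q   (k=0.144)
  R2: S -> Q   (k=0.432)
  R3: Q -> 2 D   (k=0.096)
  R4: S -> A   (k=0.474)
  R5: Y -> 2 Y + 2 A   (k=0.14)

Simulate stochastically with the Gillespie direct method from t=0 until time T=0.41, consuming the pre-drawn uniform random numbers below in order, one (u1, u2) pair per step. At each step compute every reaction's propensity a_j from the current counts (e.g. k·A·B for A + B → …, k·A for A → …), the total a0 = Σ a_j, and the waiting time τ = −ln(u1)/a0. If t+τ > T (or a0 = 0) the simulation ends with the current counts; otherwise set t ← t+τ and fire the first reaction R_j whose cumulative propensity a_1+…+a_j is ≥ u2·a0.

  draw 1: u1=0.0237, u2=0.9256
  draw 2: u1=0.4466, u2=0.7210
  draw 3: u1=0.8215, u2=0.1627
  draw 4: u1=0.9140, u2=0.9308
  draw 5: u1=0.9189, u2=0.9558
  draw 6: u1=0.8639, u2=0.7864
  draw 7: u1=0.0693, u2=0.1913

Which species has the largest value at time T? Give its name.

Dominant species at T: A

t=0.000: Y=3 D=4 Q=8 S=8 A=8
Draw 1: a1=4.608, a2=3.456, a3=0.768, a4=3.792, a5=0.420, a0=13.044; τ=−ln(0.0237)/13.044=0.287 → t=0.287; u2·a0=0.9256·13.044=12.074; a1+…+a3=8.832 < 12.074 ≤ a1+…+a4=12.624 → R4 fires; Y=3 D=4 Q=8 S=7 A=9
Draw 2: a1=4.608, a2=3.024, a3=0.768, a4=3.318, a5=0.420, a0=12.138; τ=−ln(0.4466)/12.138=0.066 → t=0.353; u2·a0=0.7210·12.138=8.751; a1+…+a3=8.400 < 8.751 ≤ a1+…+a4=11.718 → R4 fires; Y=3 D=4 Q=8 S=6 A=10
Draw 3: a1=4.608, a2=2.592, a3=0.768, a4=2.844, a5=0.420, a0=11.232; τ=−ln(0.8215)/11.232=0.018 → t=0.371; u2·a0=0.1627·11.232=1.827 ≤ a1=4.608 → R1 fires; Y=3 D=3 Q=8 S=6 A=10
Draw 4: a1=3.456, a2=2.592, a3=0.768, a4=2.844, a5=0.420, a0=10.080; τ=−ln(0.9140)/10.080=0.009 → t=0.380; u2·a0=0.9308·10.080=9.382; a1+…+a3=6.816 < 9.382 ≤ a1+…+a4=9.660 → R4 fires; Y=3 D=3 Q=8 S=5 A=11
Draw 5: a1=3.456, a2=2.160, a3=0.768, a4=2.370, a5=0.420, a0=9.174; τ=−ln(0.9189)/9.174=0.009 → t=0.389; u2·a0=0.9558·9.174=8.769; a1+…+a4=8.754 < 8.769 ≤ a1+…+a5=9.174 → R5 fires; Y=4 D=3 Q=8 S=5 A=13
Draw 6: a1=3.456, a2=2.160, a3=0.768, a4=2.370, a5=0.560, a0=9.314; τ=−ln(0.8639)/9.314=0.016 → t=0.405; u2·a0=0.7864·9.314=7.325; a1+…+a3=6.384 < 7.325 ≤ a1+…+a4=8.754 → R4 fires; Y=4 D=3 Q=8 S=4 A=14
Draw 7: a1=3.456, a2=1.728, a3=0.768, a4=1.896, a5=0.560, a0=8.408; τ=−ln(0.0693)/8.408=0.317 → t=0.722 > T=0.41: stop.
At T=0.41: Y=4 D=3 Q=8 S=4 A=14; the largest is A.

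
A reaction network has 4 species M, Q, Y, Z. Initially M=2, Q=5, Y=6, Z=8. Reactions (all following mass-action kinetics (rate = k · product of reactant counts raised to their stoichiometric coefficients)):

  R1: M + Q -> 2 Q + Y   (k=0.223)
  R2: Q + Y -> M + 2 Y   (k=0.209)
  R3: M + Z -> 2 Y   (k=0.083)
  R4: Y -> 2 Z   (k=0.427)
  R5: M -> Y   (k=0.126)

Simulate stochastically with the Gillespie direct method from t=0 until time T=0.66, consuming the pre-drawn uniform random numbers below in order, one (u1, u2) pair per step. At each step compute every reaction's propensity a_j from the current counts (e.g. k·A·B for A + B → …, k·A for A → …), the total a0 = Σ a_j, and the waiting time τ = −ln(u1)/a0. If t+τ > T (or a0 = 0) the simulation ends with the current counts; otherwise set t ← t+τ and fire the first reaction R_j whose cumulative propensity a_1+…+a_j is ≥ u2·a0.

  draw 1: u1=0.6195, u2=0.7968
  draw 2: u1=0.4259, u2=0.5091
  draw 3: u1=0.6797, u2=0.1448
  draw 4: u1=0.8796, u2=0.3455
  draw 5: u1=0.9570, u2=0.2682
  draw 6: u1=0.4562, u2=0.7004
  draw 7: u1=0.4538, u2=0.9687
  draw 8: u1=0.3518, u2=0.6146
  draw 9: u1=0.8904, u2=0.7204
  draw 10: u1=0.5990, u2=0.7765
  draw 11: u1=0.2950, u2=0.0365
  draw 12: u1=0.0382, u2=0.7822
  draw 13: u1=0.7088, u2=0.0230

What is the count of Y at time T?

t=0.000: M=2 Q=5 Y=6 Z=8
Draw 1: a1=2.230, a2=6.270, a3=1.328, a4=2.562, a5=0.252, a0=12.642; τ=−ln(0.6195)/12.642=0.038 → t=0.038; u2·a0=0.7968·12.642=10.073; a1+…+a3=9.828 < 10.073 ≤ a1+…+a4=12.390 → R4 fires; M=2 Q=5 Y=5 Z=10
Draw 2: a1=2.230, a2=5.225, a3=1.660, a4=2.135, a5=0.252, a0=11.502; τ=−ln(0.4259)/11.502=0.074 → t=0.112; u2·a0=0.5091·11.502=5.856; a1=2.230 < 5.856 ≤ a1+a2=7.455 → R2 fires; M=3 Q=4 Y=6 Z=10
Draw 3: a1=2.676, a2=5.016, a3=2.490, a4=2.562, a5=0.378, a0=13.122; τ=−ln(0.6797)/13.122=0.029 → t=0.142; u2·a0=0.1448·13.122=1.900 ≤ a1=2.676 → R1 fires; M=2 Q=5 Y=7 Z=10
Draw 4: a1=2.230, a2=7.315, a3=1.660, a4=2.989, a5=0.252, a0=14.446; τ=−ln(0.8796)/14.446=0.009 → t=0.150; u2·a0=0.3455·14.446=4.991; a1=2.230 < 4.991 ≤ a1+a2=9.545 → R2 fires; M=3 Q=4 Y=8 Z=10
Draw 5: a1=2.676, a2=6.688, a3=2.490, a4=3.416, a5=0.378, a0=15.648; τ=−ln(0.9570)/15.648=0.003 → t=0.153; u2·a0=0.2682·15.648=4.197; a1=2.676 < 4.197 ≤ a1+a2=9.364 → R2 fires; M=4 Q=3 Y=9 Z=10
Draw 6: a1=2.676, a2=5.643, a3=3.320, a4=3.843, a5=0.504, a0=15.986; τ=−ln(0.4562)/15.986=0.049 → t=0.202; u2·a0=0.7004·15.986=11.197; a1+a2=8.319 < 11.197 ≤ a1+…+a3=11.639 → R3 fires; M=3 Q=3 Y=11 Z=9
Draw 7: a1=2.007, a2=6.897, a3=2.241, a4=4.697, a5=0.378, a0=16.220; τ=−ln(0.4538)/16.220=0.049 → t=0.251; u2·a0=0.9687·16.220=15.712; a1+…+a3=11.145 < 15.712 ≤ a1+…+a4=15.842 → R4 fires; M=3 Q=3 Y=10 Z=11
Draw 8: a1=2.007, a2=6.270, a3=2.739, a4=4.270, a5=0.378, a0=15.664; τ=−ln(0.3518)/15.664=0.067 → t=0.318; u2·a0=0.6146·15.664=9.627; a1+a2=8.277 < 9.627 ≤ a1+…+a3=11.016 → R3 fires; M=2 Q=3 Y=12 Z=10
Draw 9: a1=1.338, a2=7.524, a3=1.660, a4=5.124, a5=0.252, a0=15.898; τ=−ln(0.8904)/15.898=0.007 → t=0.325; u2·a0=0.7204·15.898=11.453; a1+…+a3=10.522 < 11.453 ≤ a1+…+a4=15.646 → R4 fires; M=2 Q=3 Y=11 Z=12
Draw 10: a1=1.338, a2=6.897, a3=1.992, a4=4.697, a5=0.252, a0=15.176; τ=−ln(0.5990)/15.176=0.034 → t=0.359; u2·a0=0.7765·15.176=11.784; a1+…+a3=10.227 < 11.784 ≤ a1+…+a4=14.924 → R4 fires; M=2 Q=3 Y=10 Z=14
Draw 11: a1=1.338, a2=6.270, a3=2.324, a4=4.270, a5=0.252, a0=14.454; τ=−ln(0.2950)/14.454=0.084 → t=0.443; u2·a0=0.0365·14.454=0.528 ≤ a1=1.338 → R1 fires; M=1 Q=4 Y=11 Z=14
Draw 12: a1=0.892, a2=9.196, a3=1.162, a4=4.697, a5=0.126, a0=16.073; τ=−ln(0.0382)/16.073=0.203 → t=0.646; u2·a0=0.7822·16.073=12.572; a1+…+a3=11.250 < 12.572 ≤ a1+…+a4=15.947 → R4 fires; M=1 Q=4 Y=10 Z=16
Draw 13: a1=0.892, a2=8.360, a3=1.328, a4=4.270, a5=0.126, a0=14.976; τ=−ln(0.7088)/14.976=0.023 → t=0.669 > T=0.66: stop.
Read off Y at T=0.66: 10

Y at T = 10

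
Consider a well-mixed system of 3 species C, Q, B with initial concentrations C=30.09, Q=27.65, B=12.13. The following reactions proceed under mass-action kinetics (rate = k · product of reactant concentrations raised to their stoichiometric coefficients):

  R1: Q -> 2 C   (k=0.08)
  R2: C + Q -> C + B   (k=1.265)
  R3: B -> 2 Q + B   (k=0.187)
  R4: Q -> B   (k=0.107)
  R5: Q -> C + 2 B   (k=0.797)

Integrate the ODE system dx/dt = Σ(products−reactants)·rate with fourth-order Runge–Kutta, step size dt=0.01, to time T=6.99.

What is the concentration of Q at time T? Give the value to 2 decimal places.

Q at T = 3.88

RK4 with dt=0.01: 699 steps to T=6.99. Trajectory (selected grid times):
t=0.00: C=30.09 Q=27.65 B=12.13
t=0.78: C=31.06 Q=0.49 B=53.21
t=1.55: C=31.48 Q=0.65 B=71.14
t=2.33: C=32.04 Q=0.85 B=95.48
t=3.11: C=32.77 Q=1.12 B=128.15
t=3.88: C=33.71 Q=1.46 B=171.35
t=4.66: C=34.96 Q=1.89 B=229.96
t=5.44: C=36.56 Q=2.43 B=308.62
t=6.21: C=38.58 Q=3.08 B=412.61
t=6.99: C=41.17 Q=3.88 B=553.69
Read off Q at T=6.99: 3.88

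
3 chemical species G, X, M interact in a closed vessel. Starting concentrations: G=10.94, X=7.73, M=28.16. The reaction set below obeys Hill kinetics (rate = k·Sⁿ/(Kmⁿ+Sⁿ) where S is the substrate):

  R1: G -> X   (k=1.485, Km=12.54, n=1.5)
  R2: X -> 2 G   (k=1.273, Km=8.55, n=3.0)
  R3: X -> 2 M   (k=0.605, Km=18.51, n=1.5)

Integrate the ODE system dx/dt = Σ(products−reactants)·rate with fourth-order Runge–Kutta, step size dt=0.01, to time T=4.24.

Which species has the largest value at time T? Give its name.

Dominant species at T: M

RK4 with dt=0.01: 424 steps to T=4.24. Trajectory (selected grid times):
t=0.00: G=10.94 X=7.73 M=28.16
t=0.47: G=11.13 X=7.73 M=28.28
t=0.94: G=11.32 X=7.74 M=28.40
t=1.41: G=11.51 X=7.75 M=28.52
t=1.88: G=11.69 X=7.76 M=28.64
t=2.36: G=11.87 X=7.77 M=28.77
t=2.83: G=12.05 X=7.79 M=28.89
t=3.30: G=12.23 X=7.81 M=29.01
t=3.77: G=12.40 X=7.84 M=29.13
t=4.24: G=12.58 X=7.86 M=29.26
At T=4.24: G=12.58 X=7.86 M=29.26; the largest is M.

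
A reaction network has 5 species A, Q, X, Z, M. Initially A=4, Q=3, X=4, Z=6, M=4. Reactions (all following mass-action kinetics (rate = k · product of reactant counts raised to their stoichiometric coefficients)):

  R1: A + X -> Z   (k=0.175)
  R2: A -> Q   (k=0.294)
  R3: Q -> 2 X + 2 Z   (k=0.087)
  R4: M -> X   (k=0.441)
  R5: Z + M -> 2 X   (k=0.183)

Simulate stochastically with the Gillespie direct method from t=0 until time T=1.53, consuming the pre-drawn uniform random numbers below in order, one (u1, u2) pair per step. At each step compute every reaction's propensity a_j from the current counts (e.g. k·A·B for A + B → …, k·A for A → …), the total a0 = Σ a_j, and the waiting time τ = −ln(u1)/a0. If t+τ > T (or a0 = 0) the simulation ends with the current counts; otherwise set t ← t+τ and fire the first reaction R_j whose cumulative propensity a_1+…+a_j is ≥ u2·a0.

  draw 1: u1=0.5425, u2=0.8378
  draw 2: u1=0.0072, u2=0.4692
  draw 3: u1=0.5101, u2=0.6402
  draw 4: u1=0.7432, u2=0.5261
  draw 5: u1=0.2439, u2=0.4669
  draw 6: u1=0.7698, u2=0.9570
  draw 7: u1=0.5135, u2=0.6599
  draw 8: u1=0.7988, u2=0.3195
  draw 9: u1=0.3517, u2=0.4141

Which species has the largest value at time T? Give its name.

t=0.000: A=4 Q=3 X=4 Z=6 M=4
Draw 1: a1=2.800, a2=1.176, a3=0.261, a4=1.764, a5=4.392, a0=10.393; τ=−ln(0.5425)/10.393=0.059 → t=0.059; u2·a0=0.8378·10.393=8.707; a1+…+a4=6.001 < 8.707 ≤ a1+…+a5=10.393 → R5 fires; A=4 Q=3 X=6 Z=5 M=3
Draw 2: a1=4.200, a2=1.176, a3=0.261, a4=1.323, a5=2.745, a0=9.705; τ=−ln(0.0072)/9.705=0.508 → t=0.567; u2·a0=0.4692·9.705=4.554; a1=4.200 < 4.554 ≤ a1+a2=5.376 → R2 fires; A=3 Q=4 X=6 Z=5 M=3
Draw 3: a1=3.150, a2=0.882, a3=0.348, a4=1.323, a5=2.745, a0=8.448; τ=−ln(0.5101)/8.448=0.080 → t=0.647; u2·a0=0.6402·8.448=5.408; a1+…+a3=4.380 < 5.408 ≤ a1+…+a4=5.703 → R4 fires; A=3 Q=4 X=7 Z=5 M=2
Draw 4: a1=3.675, a2=0.882, a3=0.348, a4=0.882, a5=1.830, a0=7.617; τ=−ln(0.7432)/7.617=0.039 → t=0.686; u2·a0=0.5261·7.617=4.007; a1=3.675 < 4.007 ≤ a1+a2=4.557 → R2 fires; A=2 Q=5 X=7 Z=5 M=2
Draw 5: a1=2.450, a2=0.588, a3=0.435, a4=0.882, a5=1.830, a0=6.185; τ=−ln(0.2439)/6.185=0.228 → t=0.914; u2·a0=0.4669·6.185=2.888; a1=2.450 < 2.888 ≤ a1+a2=3.038 → R2 fires; A=1 Q=6 X=7 Z=5 M=2
Draw 6: a1=1.225, a2=0.294, a3=0.522, a4=0.882, a5=1.830, a0=4.753; τ=−ln(0.7698)/4.753=0.055 → t=0.969; u2·a0=0.9570·4.753=4.549; a1+…+a4=2.923 < 4.549 ≤ a1+…+a5=4.753 → R5 fires; A=1 Q=6 X=9 Z=4 M=1
Draw 7: a1=1.575, a2=0.294, a3=0.522, a4=0.441, a5=0.732, a0=3.564; τ=−ln(0.5135)/3.564=0.187 → t=1.156; u2·a0=0.6599·3.564=2.352; a1+a2=1.869 < 2.352 ≤ a1+…+a3=2.391 → R3 fires; A=1 Q=5 X=11 Z=6 M=1
Draw 8: a1=1.925, a2=0.294, a3=0.435, a4=0.441, a5=1.098, a0=4.193; τ=−ln(0.7988)/4.193=0.054 → t=1.210; u2·a0=0.3195·4.193=1.340 ≤ a1=1.925 → R1 fires; A=0 Q=5 X=10 Z=7 M=1
Draw 9: a1=0.000, a2=0.000, a3=0.435, a4=0.441, a5=1.281, a0=2.157; τ=−ln(0.3517)/2.157=0.484 → t=1.694 > T=1.53: stop.
At T=1.53: A=0 Q=5 X=10 Z=7 M=1; the largest is X.

Dominant species at T: X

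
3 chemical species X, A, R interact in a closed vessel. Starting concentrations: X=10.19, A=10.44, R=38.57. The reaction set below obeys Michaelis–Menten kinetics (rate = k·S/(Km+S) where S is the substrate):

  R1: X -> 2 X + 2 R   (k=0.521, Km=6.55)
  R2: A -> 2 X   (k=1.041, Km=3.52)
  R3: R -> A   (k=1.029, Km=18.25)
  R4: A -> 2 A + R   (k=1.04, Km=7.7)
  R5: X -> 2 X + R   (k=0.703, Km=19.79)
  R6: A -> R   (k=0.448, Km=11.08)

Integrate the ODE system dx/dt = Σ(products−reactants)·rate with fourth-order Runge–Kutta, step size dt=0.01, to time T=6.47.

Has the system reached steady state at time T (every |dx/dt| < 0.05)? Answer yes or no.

RK4 with dt=0.01: 647 steps to T=6.47. Trajectory (selected grid times):
t=0.00: X=10.19 A=10.44 R=38.57
t=0.72: X=11.73 A=10.66 R=39.31
t=1.44: X=13.30 A=10.88 R=40.08
t=2.16: X=14.90 A=11.10 R=40.89
t=2.88: X=16.53 A=11.33 R=41.74
t=3.59: X=18.16 A=11.55 R=42.60
t=4.31: X=19.84 A=11.78 R=43.51
t=5.03: X=21.54 A=12.01 R=44.43
t=5.75: X=23.26 A=12.25 R=45.38
t=6.47: X=25.00 A=12.49 R=46.35
Rates at T: R1=0.4129, R2=0.8121, R3=0.7383, R4=0.6433, R5=0.3924, R6=0.2374
dx/dt at T (Σ net stoichiometry × rate): X=+2.4294, A=+0.3322, R=+1.3605
Largest |dx/dt| is |+2.4294| (X) ≥ 0.05 → not steady.

Steady state at T: no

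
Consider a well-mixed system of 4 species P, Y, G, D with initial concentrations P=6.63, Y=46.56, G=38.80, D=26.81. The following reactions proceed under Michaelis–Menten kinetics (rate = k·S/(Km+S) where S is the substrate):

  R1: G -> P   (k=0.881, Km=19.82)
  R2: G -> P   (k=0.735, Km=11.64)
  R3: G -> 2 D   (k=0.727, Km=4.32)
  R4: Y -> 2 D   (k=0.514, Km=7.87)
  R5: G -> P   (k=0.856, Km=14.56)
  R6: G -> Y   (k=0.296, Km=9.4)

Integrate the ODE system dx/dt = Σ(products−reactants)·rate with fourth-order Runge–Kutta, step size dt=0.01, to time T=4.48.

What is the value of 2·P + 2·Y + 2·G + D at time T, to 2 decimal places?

Check how each reaction changes W = 2·P + 2·Y + 2·G + D (weight of products minus weight of reactants):
R1: G -> P: (2·1) − (2·1) = 2 − 2 = 0
R2: G -> P: (2·1) − (2·1) = 2 − 2 = 0
R3: G -> 2 D: (1·2) − (2·1) = 2 − 2 = 0
R4: Y -> 2 D: (1·2) − (2·1) = 2 − 2 = 0
R5: G -> P: (2·1) − (2·1) = 2 − 2 = 0
R6: G -> Y: (2·1) − (2·1) = 2 − 2 = 0
Every reaction leaves W unchanged, so W is conserved and no simulation is needed: W(T) = W(0) = 2·6.63 + 2·46.56 + 2·38.80 + 26.81 = 210.79

Value at T = 210.79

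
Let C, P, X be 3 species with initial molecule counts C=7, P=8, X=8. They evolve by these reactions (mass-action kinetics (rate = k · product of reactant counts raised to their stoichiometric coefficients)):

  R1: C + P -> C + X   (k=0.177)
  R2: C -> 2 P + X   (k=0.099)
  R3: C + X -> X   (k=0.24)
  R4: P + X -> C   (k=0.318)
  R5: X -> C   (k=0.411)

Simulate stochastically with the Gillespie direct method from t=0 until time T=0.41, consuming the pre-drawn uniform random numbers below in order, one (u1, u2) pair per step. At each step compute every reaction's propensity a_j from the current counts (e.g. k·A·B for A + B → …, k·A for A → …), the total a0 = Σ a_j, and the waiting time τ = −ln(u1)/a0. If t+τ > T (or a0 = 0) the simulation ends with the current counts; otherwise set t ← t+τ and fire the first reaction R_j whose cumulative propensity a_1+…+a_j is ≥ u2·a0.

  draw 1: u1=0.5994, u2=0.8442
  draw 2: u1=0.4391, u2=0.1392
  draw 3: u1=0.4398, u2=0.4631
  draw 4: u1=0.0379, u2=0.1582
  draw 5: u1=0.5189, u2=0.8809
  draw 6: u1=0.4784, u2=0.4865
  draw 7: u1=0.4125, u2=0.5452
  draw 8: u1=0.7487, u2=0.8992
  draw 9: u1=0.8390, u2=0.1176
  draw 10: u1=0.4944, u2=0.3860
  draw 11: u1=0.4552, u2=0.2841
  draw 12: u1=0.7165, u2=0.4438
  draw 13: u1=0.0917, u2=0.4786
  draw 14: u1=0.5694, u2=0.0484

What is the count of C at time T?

C at T = 3

t=0.000: C=7 P=8 X=8
Draw 1: a1=9.912, a2=0.693, a3=13.440, a4=20.352, a5=3.288, a0=47.685; τ=−ln(0.5994)/47.685=0.011 → t=0.011; u2·a0=0.8442·47.685=40.256; a1+…+a3=24.045 < 40.256 ≤ a1+…+a4=44.397 → R4 fires; C=8 P=7 X=7
Draw 2: a1=9.912, a2=0.792, a3=13.440, a4=15.582, a5=2.877, a0=42.603; τ=−ln(0.4391)/42.603=0.019 → t=0.030; u2·a0=0.1392·42.603=5.930 ≤ a1=9.912 → R1 fires; C=8 P=6 X=8
Draw 3: a1=8.496, a2=0.792, a3=15.360, a4=15.264, a5=3.288, a0=43.200; τ=−ln(0.4398)/43.200=0.019 → t=0.049; u2·a0=0.4631·43.200=20.006; a1+a2=9.288 < 20.006 ≤ a1+…+a3=24.648 → R3 fires; C=7 P=6 X=8
Draw 4: a1=7.434, a2=0.693, a3=13.440, a4=15.264, a5=3.288, a0=40.119; τ=−ln(0.0379)/40.119=0.082 → t=0.131; u2·a0=0.1582·40.119=6.347 ≤ a1=7.434 → R1 fires; C=7 P=5 X=9
Draw 5: a1=6.195, a2=0.693, a3=15.120, a4=14.310, a5=3.699, a0=40.017; τ=−ln(0.5189)/40.017=0.016 → t=0.147; u2·a0=0.8809·40.017=35.251; a1+…+a3=22.008 < 35.251 ≤ a1+…+a4=36.318 → R4 fires; C=8 P=4 X=8
Draw 6: a1=5.664, a2=0.792, a3=15.360, a4=10.176, a5=3.288, a0=35.280; τ=−ln(0.4784)/35.280=0.021 → t=0.168; u2·a0=0.4865·35.280=17.164; a1+a2=6.456 < 17.164 ≤ a1+…+a3=21.816 → R3 fires; C=7 P=4 X=8
Draw 7: a1=4.956, a2=0.693, a3=13.440, a4=10.176, a5=3.288, a0=32.553; τ=−ln(0.4125)/32.553=0.027 → t=0.195; u2·a0=0.5452·32.553=17.748; a1+a2=5.649 < 17.748 ≤ a1+…+a3=19.089 → R3 fires; C=6 P=4 X=8
Draw 8: a1=4.248, a2=0.594, a3=11.520, a4=10.176, a5=3.288, a0=29.826; τ=−ln(0.7487)/29.826=0.010 → t=0.205; u2·a0=0.8992·29.826=26.820; a1+…+a4=26.538 < 26.820 ≤ a1+…+a5=29.826 → R5 fires; C=7 P=4 X=7
Draw 9: a1=4.956, a2=0.693, a3=11.760, a4=8.904, a5=2.877, a0=29.190; τ=−ln(0.8390)/29.190=0.006 → t=0.211; u2·a0=0.1176·29.190=3.433 ≤ a1=4.956 → R1 fires; C=7 P=3 X=8
Draw 10: a1=3.717, a2=0.693, a3=13.440, a4=7.632, a5=3.288, a0=28.770; τ=−ln(0.4944)/28.770=0.024 → t=0.235; u2·a0=0.3860·28.770=11.105; a1+a2=4.410 < 11.105 ≤ a1+…+a3=17.850 → R3 fires; C=6 P=3 X=8
Draw 11: a1=3.186, a2=0.594, a3=11.520, a4=7.632, a5=3.288, a0=26.220; τ=−ln(0.4552)/26.220=0.030 → t=0.265; u2·a0=0.2841·26.220=7.449; a1+a2=3.780 < 7.449 ≤ a1+…+a3=15.300 → R3 fires; C=5 P=3 X=8
Draw 12: a1=2.655, a2=0.495, a3=9.600, a4=7.632, a5=3.288, a0=23.670; τ=−ln(0.7165)/23.670=0.014 → t=0.279; u2·a0=0.4438·23.670=10.505; a1+a2=3.150 < 10.505 ≤ a1+…+a3=12.750 → R3 fires; C=4 P=3 X=8
Draw 13: a1=2.124, a2=0.396, a3=7.680, a4=7.632, a5=3.288, a0=21.120; τ=−ln(0.0917)/21.120=0.113 → t=0.393; u2·a0=0.4786·21.120=10.108; a1+a2=2.520 < 10.108 ≤ a1+…+a3=10.200 → R3 fires; C=3 P=3 X=8
Draw 14: a1=1.593, a2=0.297, a3=5.760, a4=7.632, a5=3.288, a0=18.570; τ=−ln(0.5694)/18.570=0.030 → t=0.423 > T=0.41: stop.
Read off C at T=0.41: 3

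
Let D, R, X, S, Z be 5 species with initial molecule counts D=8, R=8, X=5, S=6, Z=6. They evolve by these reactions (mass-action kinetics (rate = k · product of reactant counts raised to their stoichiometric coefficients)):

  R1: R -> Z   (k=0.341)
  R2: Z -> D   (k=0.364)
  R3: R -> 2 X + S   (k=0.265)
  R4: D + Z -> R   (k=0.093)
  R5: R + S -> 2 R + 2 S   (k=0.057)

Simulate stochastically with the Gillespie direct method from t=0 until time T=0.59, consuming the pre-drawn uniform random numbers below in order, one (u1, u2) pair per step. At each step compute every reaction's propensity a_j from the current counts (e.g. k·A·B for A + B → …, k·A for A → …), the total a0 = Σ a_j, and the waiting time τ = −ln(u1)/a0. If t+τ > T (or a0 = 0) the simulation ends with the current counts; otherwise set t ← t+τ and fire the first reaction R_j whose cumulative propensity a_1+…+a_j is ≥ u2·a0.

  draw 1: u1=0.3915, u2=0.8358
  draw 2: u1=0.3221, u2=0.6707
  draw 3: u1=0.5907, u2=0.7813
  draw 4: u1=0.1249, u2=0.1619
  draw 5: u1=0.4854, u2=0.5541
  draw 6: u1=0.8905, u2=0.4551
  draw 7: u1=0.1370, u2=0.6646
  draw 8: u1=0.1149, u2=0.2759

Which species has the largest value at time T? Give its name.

t=0.000: D=8 R=8 X=5 S=6 Z=6
Draw 1: a1=2.728, a2=2.184, a3=2.120, a4=4.464, a5=2.736, a0=14.232; τ=−ln(0.3915)/14.232=0.066 → t=0.066; u2·a0=0.8358·14.232=11.895; a1+…+a4=11.496 < 11.895 ≤ a1+…+a5=14.232 → R5 fires; D=8 R=9 X=5 S=7 Z=6
Draw 2: a1=3.069, a2=2.184, a3=2.385, a4=4.464, a5=3.591, a0=15.693; τ=−ln(0.3221)/15.693=0.072 → t=0.138; u2·a0=0.6707·15.693=10.525; a1+…+a3=7.638 < 10.525 ≤ a1+…+a4=12.102 → R4 fires; D=7 R=10 X=5 S=7 Z=5
Draw 3: a1=3.410, a2=1.820, a3=2.650, a4=3.255, a5=3.990, a0=15.125; τ=−ln(0.5907)/15.125=0.035 → t=0.173; u2·a0=0.7813·15.125=11.817; a1+…+a4=11.135 < 11.817 ≤ a1+…+a5=15.125 → R5 fires; D=7 R=11 X=5 S=8 Z=5
Draw 4: a1=3.751, a2=1.820, a3=2.915, a4=3.255, a5=5.016, a0=16.757; τ=−ln(0.1249)/16.757=0.124 → t=0.297; u2·a0=0.1619·16.757=2.713 ≤ a1=3.751 → R1 fires; D=7 R=10 X=5 S=8 Z=6
Draw 5: a1=3.410, a2=2.184, a3=2.650, a4=3.906, a5=4.560, a0=16.710; τ=−ln(0.4854)/16.710=0.043 → t=0.340; u2·a0=0.5541·16.710=9.259; a1+…+a3=8.244 < 9.259 ≤ a1+…+a4=12.150 → R4 fires; D=6 R=11 X=5 S=8 Z=5
Draw 6: a1=3.751, a2=1.820, a3=2.915, a4=2.790, a5=5.016, a0=16.292; τ=−ln(0.8905)/16.292=0.007 → t=0.347; u2·a0=0.4551·16.292=7.414; a1+a2=5.571 < 7.414 ≤ a1+…+a3=8.486 → R3 fires; D=6 R=10 X=7 S=9 Z=5
Draw 7: a1=3.410, a2=1.820, a3=2.650, a4=2.790, a5=5.130, a0=15.800; τ=−ln(0.1370)/15.800=0.126 → t=0.473; u2·a0=0.6646·15.800=10.501; a1+…+a3=7.880 < 10.501 ≤ a1+…+a4=10.670 → R4 fires; D=5 R=11 X=7 S=9 Z=4
Draw 8: a1=3.751, a2=1.456, a3=2.915, a4=1.860, a5=5.643, a0=15.625; τ=−ln(0.1149)/15.625=0.138 → t=0.612 > T=0.59: stop.
At T=0.59: D=5 R=11 X=7 S=9 Z=4; the largest is R.

Dominant species at T: R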